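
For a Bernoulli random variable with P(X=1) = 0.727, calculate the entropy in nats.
0.5862 nats

The binary entropy function is:
H(p) = -p log(p) - (1-p) log(1-p)

H(0.727) = -0.727 × log_e(0.727) - 0.273 × log_e(0.273)
H(0.727) = 0.5862 nats

Note: Binary entropy is maximized at p=0.5 (H=1 bit) and minimized at p=0 or p=1 (H=0).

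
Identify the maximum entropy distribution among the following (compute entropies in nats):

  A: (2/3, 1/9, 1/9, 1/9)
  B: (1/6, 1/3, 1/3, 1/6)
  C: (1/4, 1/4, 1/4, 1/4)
C

For a discrete distribution over n outcomes, entropy is maximized by the uniform distribution.

Computing entropies:
H(A) = 1.0027 nats
H(B) = 1.3297 nats
H(C) = 1.3863 nats

The uniform distribution (where all probabilities equal 1/4) achieves the maximum entropy of log_e(4) = 1.3863 nats.

Distribution C has the highest entropy.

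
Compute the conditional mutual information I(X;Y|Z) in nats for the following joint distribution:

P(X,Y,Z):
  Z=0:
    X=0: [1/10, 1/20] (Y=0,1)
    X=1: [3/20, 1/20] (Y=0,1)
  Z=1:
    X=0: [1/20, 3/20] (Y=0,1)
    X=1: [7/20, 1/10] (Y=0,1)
0.0837 nats

Conditional mutual information: I(X;Y|Z) = H(X|Z) + H(Y|Z) - H(X,Y|Z)

H(Z) = 0.6474
H(X,Z) = 1.2877 → H(X|Z) = 0.6402
H(Y,Z) = 1.2899 → H(Y|Z) = 0.6425
H(X,Y,Z) = 1.8465 → H(X,Y|Z) = 1.1990

I(X;Y|Z) = 0.6402 + 0.6425 - 1.1990 = 0.0837 nats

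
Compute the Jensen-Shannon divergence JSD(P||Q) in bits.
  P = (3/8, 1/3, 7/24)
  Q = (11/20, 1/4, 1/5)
0.0225 bits

Jensen-Shannon divergence is:
JSD(P||Q) = 0.5 × D_KL(P||M) + 0.5 × D_KL(Q||M)
where M = 0.5 × (P + Q) is the mixture distribution.

M = 0.5 × (3/8, 1/3, 7/24) + 0.5 × (11/20, 1/4, 1/5) = (0.4625, 7/24, 0.245833)

D_KL(P||M) = 0.0227 bits
D_KL(Q||M) = 0.0224 bits

JSD(P||Q) = 0.5 × 0.0227 + 0.5 × 0.0224 = 0.0225 bits

Unlike KL divergence, JSD is symmetric and bounded: 0 ≤ JSD ≤ log(2).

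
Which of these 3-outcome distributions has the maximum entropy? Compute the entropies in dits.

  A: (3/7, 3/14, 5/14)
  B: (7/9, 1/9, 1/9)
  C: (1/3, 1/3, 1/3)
C

For a discrete distribution over n outcomes, entropy is maximized by the uniform distribution.

Computing entropies:
H(A) = 0.4608 dits
H(B) = 0.2969 dits
H(C) = 0.4771 dits

The uniform distribution (where all probabilities equal 1/3) achieves the maximum entropy of log_10(3) = 0.4771 dits.

Distribution C has the highest entropy.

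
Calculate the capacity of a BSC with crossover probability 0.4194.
0.0188 bits

For a binary symmetric channel (BSC) with error probability p:
Capacity C = 1 - H(p) bits per symbol

where H(p) = -p log₂(p) - (1-p) log₂(1-p) is the binary entropy function.

H(0.4194) = 0.9812 bits
C = 1 - 0.9812 = 0.0188 bits per symbol

This means we can reliably transmit up to 0.0188 bits of information per channel use.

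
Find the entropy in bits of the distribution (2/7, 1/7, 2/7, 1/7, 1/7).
2.2359 bits

Shannon entropy is H(X) = -Σ p(x) log p(x).

For P = (2/7, 1/7, 2/7, 1/7, 1/7):
H = -2/7 × log_2(2/7) -1/7 × log_2(1/7) -2/7 × log_2(2/7) -1/7 × log_2(1/7) -1/7 × log_2(1/7)
H = 2.2359 bits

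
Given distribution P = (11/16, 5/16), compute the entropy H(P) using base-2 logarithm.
0.8960 bits

Shannon entropy is H(X) = -Σ p(x) log p(x).

For P = (11/16, 5/16):
H = -11/16 × log_2(11/16) -5/16 × log_2(5/16)
H = 0.8960 bits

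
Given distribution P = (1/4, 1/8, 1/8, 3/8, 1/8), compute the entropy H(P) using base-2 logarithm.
2.1556 bits

Shannon entropy is H(X) = -Σ p(x) log p(x).

For P = (1/4, 1/8, 1/8, 3/8, 1/8):
H = -1/4 × log_2(1/4) -1/8 × log_2(1/8) -1/8 × log_2(1/8) -3/8 × log_2(3/8) -1/8 × log_2(1/8)
H = 2.1556 bits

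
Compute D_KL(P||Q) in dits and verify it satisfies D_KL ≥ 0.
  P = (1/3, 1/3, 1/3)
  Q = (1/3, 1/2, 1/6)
0.0416 dits

KL divergence satisfies the Gibbs inequality: D_KL(P||Q) ≥ 0 for all distributions P, Q.

D_KL(P||Q) = Σ p(x) log(p(x)/q(x))
Term by term:
  x=0: 1/3 × log_10[(1/3)/(1/3)] = 0.0000
  x=1: 1/3 × log_10[(1/3)/(1/2)] = -0.0587
  x=2: 1/3 × log_10[(1/3)/(1/6)] = 0.1003
D_KL(P||Q) = 0.0416 dits

D_KL(P||Q) = 0.0416 ≥ 0 ✓

This non-negativity is a fundamental property: relative entropy cannot be negative because it measures how different Q is from P.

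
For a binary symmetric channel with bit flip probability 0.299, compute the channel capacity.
0.1199 bits

For a binary symmetric channel (BSC) with error probability p:
Capacity C = 1 - H(p) bits per symbol

where H(p) = -p log₂(p) - (1-p) log₂(1-p) is the binary entropy function.

H(0.299) = 0.8801 bits
C = 1 - 0.8801 = 0.1199 bits per symbol

This means we can reliably transmit up to 0.1199 bits of information per channel use.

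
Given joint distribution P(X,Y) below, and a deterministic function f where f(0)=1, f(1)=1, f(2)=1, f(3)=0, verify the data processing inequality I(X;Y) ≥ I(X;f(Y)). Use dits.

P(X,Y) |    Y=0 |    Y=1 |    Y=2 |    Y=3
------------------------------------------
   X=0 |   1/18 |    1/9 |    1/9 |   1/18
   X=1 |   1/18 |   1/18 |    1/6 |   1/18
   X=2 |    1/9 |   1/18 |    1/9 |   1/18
I(X;Y) = 0.0147, I(X;f(Y)) = 0.0000, inequality holds: 0.0147 ≥ 0.0000

Data Processing Inequality: For any Markov chain X → Y → Z, we have I(X;Y) ≥ I(X;Z).

Here Z = f(Y) is a deterministic function of Y, forming X → Y → Z.

Original I(X;Y) = 0.0147 dits

After applying f:
P(X,Z) where Z=f(Y):
- P(X,Z=0) = P(X,Y=3)
- P(X,Z=1) = P(X,Y=0) + P(X,Y=1) + P(X,Y=2)

I(X;Z) = I(X;f(Y)) = 0.0000 dits

Verification: 0.0147 ≥ 0.0000 ✓

Information cannot be created by processing; the function f can only lose information about X.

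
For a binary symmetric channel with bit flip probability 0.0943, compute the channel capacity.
0.5493 bits

For a binary symmetric channel (BSC) with error probability p:
Capacity C = 1 - H(p) bits per symbol

where H(p) = -p log₂(p) - (1-p) log₂(1-p) is the binary entropy function.

H(0.0943) = 0.4507 bits
C = 1 - 0.4507 = 0.5493 bits per symbol

This means we can reliably transmit up to 0.5493 bits of information per channel use.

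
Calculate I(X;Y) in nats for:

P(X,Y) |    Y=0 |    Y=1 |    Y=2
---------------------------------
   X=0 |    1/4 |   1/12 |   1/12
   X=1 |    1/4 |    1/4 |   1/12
0.0297 nats

Mutual information: I(X;Y) = H(X) + H(Y) - H(X,Y)

Marginals:
P(X) = (5/12, 7/12), H(X) = 0.6792 nats
P(Y) = (1/2, 1/3, 1/6), H(Y) = 1.0114 nats

Joint entropy: H(X,Y) = 1.6609 nats

I(X;Y) = 0.6792 + 1.0114 - 1.6609 = 0.0297 nats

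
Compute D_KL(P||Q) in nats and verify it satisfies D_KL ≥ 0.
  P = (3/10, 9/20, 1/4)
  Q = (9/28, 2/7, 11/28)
0.0707 nats

KL divergence satisfies the Gibbs inequality: D_KL(P||Q) ≥ 0 for all distributions P, Q.

D_KL(P||Q) = Σ p(x) log(p(x)/q(x))
Term by term:
  x=0: 3/10 × log_e[(3/10)/(9/28)] = -0.0207
  x=1: 9/20 × log_e[(9/20)/(2/7)] = 0.2044
  x=2: 1/4 × log_e[(1/4)/(11/28)] = -0.1130
D_KL(P||Q) = 0.0707 nats

D_KL(P||Q) = 0.0707 ≥ 0 ✓

This non-negativity is a fundamental property: relative entropy cannot be negative because it measures how different Q is from P.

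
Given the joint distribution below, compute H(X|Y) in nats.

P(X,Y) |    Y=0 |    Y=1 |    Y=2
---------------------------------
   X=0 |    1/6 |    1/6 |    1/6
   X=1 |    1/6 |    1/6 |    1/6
0.6931 nats

Using the chain rule: H(X|Y) = H(X,Y) - H(Y)

First, compute H(X,Y) = 1.7918 nats

Marginal P(Y) = (1/3, 1/3, 1/3)
H(Y) = 1.0986 nats

H(X|Y) = H(X,Y) - H(Y) = 1.7918 - 1.0986 = 0.6931 nats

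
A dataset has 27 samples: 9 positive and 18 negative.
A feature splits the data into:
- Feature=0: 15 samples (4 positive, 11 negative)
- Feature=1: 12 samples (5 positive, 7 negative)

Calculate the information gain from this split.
0.0180 bits

Information Gain = H(Y) - H(Y|Feature)

Before split:
P(positive) = 9/27 = 0.3333
H(Y) = 0.9183 bits

After split:
Feature=0: H = 0.8366 bits (weight = 15/27)
Feature=1: H = 0.9799 bits (weight = 12/27)
H(Y|Feature) = (15/27)×0.8366 + (12/27)×0.9799 = 0.9003 bits

Information Gain = 0.9183 - 0.9003 = 0.0180 bits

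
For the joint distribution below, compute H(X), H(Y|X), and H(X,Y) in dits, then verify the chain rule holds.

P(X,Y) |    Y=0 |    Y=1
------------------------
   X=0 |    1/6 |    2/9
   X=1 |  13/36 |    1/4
H(X,Y) = 0.5851, H(X) = 0.2902, H(Y|X) = 0.2949 (all in dits)

Chain rule: H(X,Y) = H(X) + H(Y|X)

Left side — joint entropy directly:
H(X,Y) = -Σ p(x,y) log p(x,y) = 0.5851 dits

Right side — compute H(Y|X) from the conditional distributions:
P(X) = (7/18, 11/18), so H(X) = 0.2902 dits
H(Y|X) = Σ_x P(X=x) · H(Y|X=x):
  P(Y|X=0) = (3/7, 4/7), H(Y|X=0) = 0.2966, weight P(X=0) = 7/18
  P(Y|X=1) = (13/22, 9/22), H(Y|X=1) = 0.2938, weight P(X=1) = 11/18
H(Y|X) = 0.2949 dits

H(X) + H(Y|X) = 0.2902 + 0.2949 = 0.5851 dits

Both sides equal 0.5851 dits. ✓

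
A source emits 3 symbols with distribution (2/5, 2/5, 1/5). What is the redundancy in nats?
0.0437 nats

Redundancy measures how far a source is from maximum entropy:
R = H_max - H(X)

Maximum entropy for 3 symbols: H_max = log_e(3) = 1.0986 nats
Actual entropy: H(X) = 1.0549 nats
Redundancy: R = 1.0986 - 1.0549 = 0.0437 nats

This redundancy represents potential for compression: the source could be compressed by 0.0437 nats per symbol.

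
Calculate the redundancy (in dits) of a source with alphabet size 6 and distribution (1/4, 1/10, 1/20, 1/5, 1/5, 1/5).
0.0432 dits

Redundancy measures how far a source is from maximum entropy:
R = H_max - H(X)

Maximum entropy for 6 symbols: H_max = log_10(6) = 0.7782 dits
Actual entropy: H(X) = 0.7349 dits
Redundancy: R = 0.7782 - 0.7349 = 0.0432 dits

This redundancy represents potential for compression: the source could be compressed by 0.0432 dits per symbol.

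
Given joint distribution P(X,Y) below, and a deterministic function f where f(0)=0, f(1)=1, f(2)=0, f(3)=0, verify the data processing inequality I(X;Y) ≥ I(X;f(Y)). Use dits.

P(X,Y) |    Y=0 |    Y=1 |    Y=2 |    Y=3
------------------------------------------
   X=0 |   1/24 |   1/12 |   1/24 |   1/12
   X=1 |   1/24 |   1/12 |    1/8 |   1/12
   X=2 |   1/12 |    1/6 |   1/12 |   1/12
I(X;Y) = 0.0131, I(X;f(Y)) = 0.0041, inequality holds: 0.0131 ≥ 0.0041

Data Processing Inequality: For any Markov chain X → Y → Z, we have I(X;Y) ≥ I(X;Z).

Here Z = f(Y) is a deterministic function of Y, forming X → Y → Z.

Original I(X;Y) = 0.0131 dits

After applying f:
P(X,Z) where Z=f(Y):
- P(X,Z=0) = P(X,Y=0) + P(X,Y=2) + P(X,Y=3)
- P(X,Z=1) = P(X,Y=1)

I(X;Z) = I(X;f(Y)) = 0.0041 dits

Verification: 0.0131 ≥ 0.0041 ✓

Information cannot be created by processing; the function f can only lose information about X.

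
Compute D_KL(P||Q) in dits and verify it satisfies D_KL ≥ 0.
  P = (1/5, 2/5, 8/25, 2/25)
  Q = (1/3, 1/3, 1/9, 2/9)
0.0988 dits

KL divergence satisfies the Gibbs inequality: D_KL(P||Q) ≥ 0 for all distributions P, Q.

D_KL(P||Q) = Σ p(x) log(p(x)/q(x))
Term by term:
  x=0: 1/5 × log_10[(1/5)/(1/3)] = -0.0444
  x=1: 2/5 × log_10[(2/5)/(1/3)] = 0.0317
  x=2: 8/25 × log_10[(8/25)/(1/9)] = 0.1470
  x=3: 2/25 × log_10[(2/25)/(2/9)] = -0.0355
D_KL(P||Q) = 0.0988 dits

D_KL(P||Q) = 0.0988 ≥ 0 ✓

This non-negativity is a fundamental property: relative entropy cannot be negative because it measures how different Q is from P.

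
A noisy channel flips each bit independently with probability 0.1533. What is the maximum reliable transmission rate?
0.3820 bits

For a binary symmetric channel (BSC) with error probability p:
Capacity C = 1 - H(p) bits per symbol

where H(p) = -p log₂(p) - (1-p) log₂(1-p) is the binary entropy function.

H(0.1533) = 0.6180 bits
C = 1 - 0.6180 = 0.3820 bits per symbol

This means we can reliably transmit up to 0.3820 bits of information per channel use.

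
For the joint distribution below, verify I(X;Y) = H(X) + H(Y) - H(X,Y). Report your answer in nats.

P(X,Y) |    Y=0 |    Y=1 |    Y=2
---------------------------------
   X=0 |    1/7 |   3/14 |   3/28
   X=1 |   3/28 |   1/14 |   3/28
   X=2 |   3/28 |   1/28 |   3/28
I(X;Y) = 0.0459 nats

Mutual information has multiple equivalent forms:
- I(X;Y) = H(X) - H(X|Y)
- I(X;Y) = H(Y) - H(Y|X)
- I(X;Y) = H(X) + H(Y) - H(X,Y)

Computing all quantities:
H(X) = 1.0607, H(Y) = 1.0974, H(X,Y) = 2.1122
H(X|Y) = 1.0148, H(Y|X) = 1.0514

Verification:
H(X) - H(X|Y) = 1.0607 - 1.0148 = 0.0459
H(Y) - H(Y|X) = 1.0974 - 1.0514 = 0.0459
H(X) + H(Y) - H(X,Y) = 1.0607 + 1.0974 - 2.1122 = 0.0459

All forms give I(X;Y) = 0.0459 nats. ✓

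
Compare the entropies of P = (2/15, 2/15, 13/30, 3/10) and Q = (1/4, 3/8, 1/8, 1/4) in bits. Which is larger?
Q

Computing entropies in bits:
H(P) = 1.8191
H(Q) = 1.9056

Distribution Q has higher entropy.

Intuition: The distribution closer to uniform (more spread out) has higher entropy.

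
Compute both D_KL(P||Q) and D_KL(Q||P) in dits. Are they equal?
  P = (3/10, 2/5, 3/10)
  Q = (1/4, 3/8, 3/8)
D_KL(P||Q) = 0.0059, D_KL(Q||P) = 0.0060

KL divergence is not symmetric: D_KL(P||Q) ≠ D_KL(Q||P) in general.

D_KL(P||Q) = 0.0059 dits
D_KL(Q||P) = 0.0060 dits

No, they are not equal!

This asymmetry is why KL divergence is not a true distance metric.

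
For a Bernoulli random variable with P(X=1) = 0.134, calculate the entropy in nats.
0.3939 nats

The binary entropy function is:
H(p) = -p log(p) - (1-p) log(1-p)

H(0.134) = -0.134 × log_e(0.134) - 0.866 × log_e(0.866)
H(0.134) = 0.3939 nats

Note: Binary entropy is maximized at p=0.5 (H=1 bit) and minimized at p=0 or p=1 (H=0).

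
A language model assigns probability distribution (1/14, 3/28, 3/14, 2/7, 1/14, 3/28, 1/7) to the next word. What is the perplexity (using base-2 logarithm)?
6.1820

Perplexity is 2^H (or exp(H) for natural log).

First, H = -Σ p log p = 2.6281 bits
Perplexity = 2^2.6281 = 6.1820

Interpretation: The model's uncertainty is equivalent to choosing uniformly among 6.2 options.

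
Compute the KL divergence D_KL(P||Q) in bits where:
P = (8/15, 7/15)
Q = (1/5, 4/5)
0.3918 bits

KL divergence: D_KL(P||Q) = Σ p(x) log(p(x)/q(x))

Computing term by term:
  x=0: 8/15 × log_2[(8/15)/(1/5)] = 8/15 × 1.4150 = 0.7547
  x=1: 7/15 × log_2[(7/15)/(4/5)] = 7/15 × -0.7776 = -0.3629

D_KL(P||Q) = 0.3918 bits

Note: KL divergence is always non-negative and equals 0 iff P = Q.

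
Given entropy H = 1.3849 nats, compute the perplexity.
3.9944

Perplexity is e^H (or exp(H) for natural log).

H = 1.3849 nats
Perplexity = e^1.3849 = 3.9944

Interpretation: The model's uncertainty is equivalent to choosing uniformly among 4.0 options.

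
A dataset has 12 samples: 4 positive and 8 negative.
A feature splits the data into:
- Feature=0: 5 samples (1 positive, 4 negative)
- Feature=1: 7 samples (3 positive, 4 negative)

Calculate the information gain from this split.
0.0428 bits

Information Gain = H(Y) - H(Y|Feature)

Before split:
P(positive) = 4/12 = 0.3333
H(Y) = 0.9183 bits

After split:
Feature=0: H = 0.7219 bits (weight = 5/12)
Feature=1: H = 0.9852 bits (weight = 7/12)
H(Y|Feature) = (5/12)×0.7219 + (7/12)×0.9852 = 0.8755 bits

Information Gain = 0.9183 - 0.8755 = 0.0428 bits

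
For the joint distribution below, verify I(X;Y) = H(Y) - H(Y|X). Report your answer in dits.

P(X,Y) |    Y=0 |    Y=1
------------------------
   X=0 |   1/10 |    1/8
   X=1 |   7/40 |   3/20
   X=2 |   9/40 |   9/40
I(X;Y) = 0.0010 dits

Mutual information has multiple equivalent forms:
- I(X;Y) = H(X) - H(X|Y)
- I(X;Y) = H(Y) - H(Y|X)
- I(X;Y) = H(X) + H(Y) - H(X,Y)

Computing all quantities:
H(X) = 0.4605, H(Y) = 0.3010, H(X,Y) = 0.7605
H(X|Y) = 0.4594, H(Y|X) = 0.3000

Verification:
H(X) - H(X|Y) = 0.4605 - 0.4594 = 0.0010
H(Y) - H(Y|X) = 0.3010 - 0.3000 = 0.0010
H(X) + H(Y) - H(X,Y) = 0.4605 + 0.3010 - 0.7605 = 0.0010

All forms give I(X;Y) = 0.0010 dits. ✓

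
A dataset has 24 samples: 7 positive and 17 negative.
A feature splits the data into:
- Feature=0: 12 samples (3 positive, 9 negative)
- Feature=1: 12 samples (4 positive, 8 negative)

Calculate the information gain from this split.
0.0061 bits

Information Gain = H(Y) - H(Y|Feature)

Before split:
P(positive) = 7/24 = 0.2917
H(Y) = 0.8709 bits

After split:
Feature=0: H = 0.8113 bits (weight = 12/24)
Feature=1: H = 0.9183 bits (weight = 12/24)
H(Y|Feature) = (12/24)×0.8113 + (12/24)×0.9183 = 0.8648 bits

Information Gain = 0.8709 - 0.8648 = 0.0061 bits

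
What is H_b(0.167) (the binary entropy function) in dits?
0.1959 dits

The binary entropy function is:
H(p) = -p log(p) - (1-p) log(1-p)

H(0.167) = -0.167 × log_10(0.167) - 0.833 × log_10(0.833)
H(0.167) = 0.1959 dits

Note: Binary entropy is maximized at p=0.5 (H=1 bit) and minimized at p=0 or p=1 (H=0).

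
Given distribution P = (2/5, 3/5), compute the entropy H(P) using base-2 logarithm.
0.9710 bits

Shannon entropy is H(X) = -Σ p(x) log p(x).

For P = (2/5, 3/5):
H = -2/5 × log_2(2/5) -3/5 × log_2(3/5)
H = 0.9710 bits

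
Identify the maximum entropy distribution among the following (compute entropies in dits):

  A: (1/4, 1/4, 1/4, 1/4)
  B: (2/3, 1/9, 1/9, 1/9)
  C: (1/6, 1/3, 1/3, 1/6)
A

For a discrete distribution over n outcomes, entropy is maximized by the uniform distribution.

Computing entropies:
H(A) = 0.6021 dits
H(B) = 0.4355 dits
H(C) = 0.5775 dits

The uniform distribution (where all probabilities equal 1/4) achieves the maximum entropy of log_10(4) = 0.6021 dits.

Distribution A has the highest entropy.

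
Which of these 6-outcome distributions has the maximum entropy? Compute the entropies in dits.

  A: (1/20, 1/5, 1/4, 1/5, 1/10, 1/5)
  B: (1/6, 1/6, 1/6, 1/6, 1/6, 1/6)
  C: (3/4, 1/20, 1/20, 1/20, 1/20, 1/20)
B

For a discrete distribution over n outcomes, entropy is maximized by the uniform distribution.

Computing entropies:
H(A) = 0.7349 dits
H(B) = 0.7782 dits
H(C) = 0.4190 dits

The uniform distribution (where all probabilities equal 1/6) achieves the maximum entropy of log_10(6) = 0.7782 dits.

Distribution B has the highest entropy.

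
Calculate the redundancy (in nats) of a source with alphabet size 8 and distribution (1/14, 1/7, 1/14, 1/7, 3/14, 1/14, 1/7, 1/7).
0.0719 nats

Redundancy measures how far a source is from maximum entropy:
R = H_max - H(X)

Maximum entropy for 8 symbols: H_max = log_e(8) = 2.0794 nats
Actual entropy: H(X) = 2.0076 nats
Redundancy: R = 2.0794 - 2.0076 = 0.0719 nats

This redundancy represents potential for compression: the source could be compressed by 0.0719 nats per symbol.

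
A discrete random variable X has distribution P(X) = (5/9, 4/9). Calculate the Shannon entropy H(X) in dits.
0.2983 dits

Shannon entropy is H(X) = -Σ p(x) log p(x).

For P = (5/9, 4/9):
H = -5/9 × log_10(5/9) -4/9 × log_10(4/9)
H = 0.2983 dits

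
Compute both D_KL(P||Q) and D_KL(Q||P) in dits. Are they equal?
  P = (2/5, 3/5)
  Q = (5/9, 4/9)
D_KL(P||Q) = 0.0211, D_KL(Q||P) = 0.0213

KL divergence is not symmetric: D_KL(P||Q) ≠ D_KL(Q||P) in general.

D_KL(P||Q) = 0.0211 dits
D_KL(Q||P) = 0.0213 dits

No, they are not equal!

This asymmetry is why KL divergence is not a true distance metric.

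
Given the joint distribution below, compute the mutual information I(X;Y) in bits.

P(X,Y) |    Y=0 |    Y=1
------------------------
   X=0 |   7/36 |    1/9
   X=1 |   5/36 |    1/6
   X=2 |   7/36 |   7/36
0.0162 bits

Mutual information: I(X;Y) = H(X) + H(Y) - H(X,Y)

Marginals:
P(X) = (11/36, 11/36, 7/18), H(X) = 1.5752 bits
P(Y) = (19/36, 17/36), H(Y) = 0.9978 bits

Joint entropy: H(X,Y) = 2.5568 bits

I(X;Y) = 1.5752 + 0.9978 - 2.5568 = 0.0162 bits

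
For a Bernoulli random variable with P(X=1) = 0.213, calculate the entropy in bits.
0.7472 bits

The binary entropy function is:
H(p) = -p log(p) - (1-p) log(1-p)

H(0.213) = -0.213 × log_2(0.213) - 0.787 × log_2(0.787)
H(0.213) = 0.7472 bits

Note: Binary entropy is maximized at p=0.5 (H=1 bit) and minimized at p=0 or p=1 (H=0).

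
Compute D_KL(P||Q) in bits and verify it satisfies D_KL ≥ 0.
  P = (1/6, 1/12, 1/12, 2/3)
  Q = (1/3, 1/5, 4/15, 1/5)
0.7462 bits

KL divergence satisfies the Gibbs inequality: D_KL(P||Q) ≥ 0 for all distributions P, Q.

D_KL(P||Q) = Σ p(x) log(p(x)/q(x))
Term by term:
  x=0: 1/6 × log_2[(1/6)/(1/3)] = -0.1667
  x=1: 1/12 × log_2[(1/12)/(1/5)] = -0.1053
  x=2: 1/12 × log_2[(1/12)/(4/15)] = -0.1398
  x=3: 2/3 × log_2[(2/3)/(1/5)] = 1.1580
D_KL(P||Q) = 0.7462 bits

D_KL(P||Q) = 0.7462 ≥ 0 ✓

This non-negativity is a fundamental property: relative entropy cannot be negative because it measures how different Q is from P.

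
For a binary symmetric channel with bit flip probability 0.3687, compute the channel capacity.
0.0503 bits

For a binary symmetric channel (BSC) with error probability p:
Capacity C = 1 - H(p) bits per symbol

where H(p) = -p log₂(p) - (1-p) log₂(1-p) is the binary entropy function.

H(0.3687) = 0.9497 bits
C = 1 - 0.9497 = 0.0503 bits per symbol

This means we can reliably transmit up to 0.0503 bits of information per channel use.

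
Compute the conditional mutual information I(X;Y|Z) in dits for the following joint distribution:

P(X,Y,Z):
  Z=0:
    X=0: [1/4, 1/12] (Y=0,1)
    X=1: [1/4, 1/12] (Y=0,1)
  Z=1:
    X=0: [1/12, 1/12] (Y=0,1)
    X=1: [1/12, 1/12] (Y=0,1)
0.0000 dits

Conditional mutual information: I(X;Y|Z) = H(X|Z) + H(Y|Z) - H(X,Y|Z)

H(Z) = 0.2764
H(X,Z) = 0.5775 → H(X|Z) = 0.3010
H(Y,Z) = 0.5396 → H(Y|Z) = 0.2632
H(X,Y,Z) = 0.8406 → H(X,Y|Z) = 0.5642

I(X;Y|Z) = 0.3010 + 0.2632 - 0.5642 = 0.0000 dits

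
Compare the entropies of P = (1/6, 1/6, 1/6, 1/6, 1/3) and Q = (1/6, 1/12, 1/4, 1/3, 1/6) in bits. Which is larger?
P

Computing entropies in bits:
H(P) = 2.2516
H(Q) = 2.1887

Distribution P has higher entropy.

Intuition: The distribution closer to uniform (more spread out) has higher entropy.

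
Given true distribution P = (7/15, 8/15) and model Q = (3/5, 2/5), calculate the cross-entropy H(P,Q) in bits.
1.0489 bits

Cross-entropy: H(P,Q) = -Σ p(x) log q(x)

Alternatively: H(P,Q) = H(P) + D_KL(P||Q)
H(P) = 0.9968 bits
D_KL(P||Q) = 0.0522 bits

H(P,Q) = 0.9968 + 0.0522 = 1.0489 bits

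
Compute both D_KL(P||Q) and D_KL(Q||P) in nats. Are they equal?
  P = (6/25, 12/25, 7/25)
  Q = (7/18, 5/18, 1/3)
D_KL(P||Q) = 0.0979, D_KL(Q||P) = 0.0939

KL divergence is not symmetric: D_KL(P||Q) ≠ D_KL(Q||P) in general.

D_KL(P||Q) = 0.0979 nats
D_KL(Q||P) = 0.0939 nats

No, they are not equal!

This asymmetry is why KL divergence is not a true distance metric.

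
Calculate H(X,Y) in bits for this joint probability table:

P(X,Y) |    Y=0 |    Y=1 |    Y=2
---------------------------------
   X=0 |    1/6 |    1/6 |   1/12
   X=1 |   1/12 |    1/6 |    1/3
2.4183 bits

Joint entropy is H(X,Y) = -Σ_{x,y} p(x,y) log p(x,y).

Summing over all non-zero entries:
H(X,Y) = -[1/6·log_2(1/6) + 1/6·log_2(1/6) + 1/12·log_2(1/12) + 1/12·log_2(1/12) + 1/6·log_2(1/6) + 1/3·log_2(1/3)]
H(X,Y) = 2.4183 bits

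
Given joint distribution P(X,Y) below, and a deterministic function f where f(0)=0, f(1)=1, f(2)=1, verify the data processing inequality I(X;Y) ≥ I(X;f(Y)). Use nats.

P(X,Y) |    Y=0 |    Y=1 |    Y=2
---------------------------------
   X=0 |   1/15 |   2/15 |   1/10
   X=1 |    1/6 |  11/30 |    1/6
I(X;Y) = 0.0049, I(X;f(Y)) = 0.0001, inequality holds: 0.0049 ≥ 0.0001

Data Processing Inequality: For any Markov chain X → Y → Z, we have I(X;Y) ≥ I(X;Z).

Here Z = f(Y) is a deterministic function of Y, forming X → Y → Z.

Original I(X;Y) = 0.0049 nats

After applying f:
P(X,Z) where Z=f(Y):
- P(X,Z=0) = P(X,Y=0)
- P(X,Z=1) = P(X,Y=1) + P(X,Y=2)

I(X;Z) = I(X;f(Y)) = 0.0001 nats

Verification: 0.0049 ≥ 0.0001 ✓

Information cannot be created by processing; the function f can only lose information about X.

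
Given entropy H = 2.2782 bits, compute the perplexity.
4.8507

Perplexity is 2^H (or exp(H) for natural log).

H = 2.2782 bits
Perplexity = 2^2.2782 = 4.8507

Interpretation: The model's uncertainty is equivalent to choosing uniformly among 4.9 options.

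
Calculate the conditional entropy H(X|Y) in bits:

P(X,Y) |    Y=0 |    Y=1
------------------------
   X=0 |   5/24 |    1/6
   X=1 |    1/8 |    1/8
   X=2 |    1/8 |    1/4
1.5323 bits

Using the chain rule: H(X|Y) = H(X,Y) - H(Y)

First, compute H(X,Y) = 2.5273 bits

Marginal P(Y) = (11/24, 13/24)
H(Y) = 0.9950 bits

H(X|Y) = H(X,Y) - H(Y) = 2.5273 - 0.9950 = 1.5323 bits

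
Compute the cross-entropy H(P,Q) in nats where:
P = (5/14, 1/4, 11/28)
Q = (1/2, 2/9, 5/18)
1.1268 nats

Cross-entropy: H(P,Q) = -Σ p(x) log q(x)

Alternatively: H(P,Q) = H(P) + D_KL(P||Q)
H(P) = 1.0813 nats
D_KL(P||Q) = 0.0455 nats

H(P,Q) = 1.0813 + 0.0455 = 1.1268 nats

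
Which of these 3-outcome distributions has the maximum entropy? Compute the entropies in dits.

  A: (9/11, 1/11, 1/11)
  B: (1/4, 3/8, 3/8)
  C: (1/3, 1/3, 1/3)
C

For a discrete distribution over n outcomes, entropy is maximized by the uniform distribution.

Computing entropies:
H(A) = 0.2606 dits
H(B) = 0.4700 dits
H(C) = 0.4771 dits

The uniform distribution (where all probabilities equal 1/3) achieves the maximum entropy of log_10(3) = 0.4771 dits.

Distribution C has the highest entropy.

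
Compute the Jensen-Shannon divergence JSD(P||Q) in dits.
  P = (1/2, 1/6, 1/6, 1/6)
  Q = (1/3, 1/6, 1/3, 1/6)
0.0098 dits

Jensen-Shannon divergence is:
JSD(P||Q) = 0.5 × D_KL(P||M) + 0.5 × D_KL(Q||M)
where M = 0.5 × (P + Q) is the mixture distribution.

M = 0.5 × (1/2, 1/6, 1/6, 1/6) + 0.5 × (1/3, 1/6, 1/3, 1/6) = (5/12, 1/6, 1/4, 1/6)

D_KL(P||M) = 0.0102 dits
D_KL(Q||M) = 0.0093 dits

JSD(P||Q) = 0.5 × 0.0102 + 0.5 × 0.0093 = 0.0098 dits

Unlike KL divergence, JSD is symmetric and bounded: 0 ≤ JSD ≤ log(2).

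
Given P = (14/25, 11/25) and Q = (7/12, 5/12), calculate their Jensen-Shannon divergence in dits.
0.0001 dits

Jensen-Shannon divergence is:
JSD(P||Q) = 0.5 × D_KL(P||M) + 0.5 × D_KL(Q||M)
where M = 0.5 × (P + Q) is the mixture distribution.

M = 0.5 × (14/25, 11/25) + 0.5 × (7/12, 5/12) = (0.571667, 0.428333)

D_KL(P||M) = 0.0001 dits
D_KL(Q||M) = 0.0001 dits

JSD(P||Q) = 0.5 × 0.0001 + 0.5 × 0.0001 = 0.0001 dits

Unlike KL divergence, JSD is symmetric and bounded: 0 ≤ JSD ≤ log(2).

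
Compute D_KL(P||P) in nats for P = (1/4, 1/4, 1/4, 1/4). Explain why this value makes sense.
0.0000 nats

KL divergence satisfies the Gibbs inequality: D_KL(P||Q) ≥ 0 for all distributions P, Q.

D_KL(P||Q) = Σ p(x) log(p(x)/q(x))
Each term is p(x) × log_e(p(x)/p(x)) = p(x) × log_e(1) = 0, so the sum is 0.
D_KL(P||Q) = 0.0000 nats

When P = Q, the KL divergence is exactly 0, as there is no 'divergence' between identical distributions.

This non-negativity is a fundamental property: relative entropy cannot be negative because it measures how different Q is from P.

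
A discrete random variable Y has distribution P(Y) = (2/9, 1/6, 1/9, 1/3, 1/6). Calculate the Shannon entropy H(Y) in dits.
0.6696 dits

Shannon entropy is H(X) = -Σ p(x) log p(x).

For P = (2/9, 1/6, 1/9, 1/3, 1/6):
H = -2/9 × log_10(2/9) -1/6 × log_10(1/6) -1/9 × log_10(1/9) -1/3 × log_10(1/3) -1/6 × log_10(1/6)
H = 0.6696 dits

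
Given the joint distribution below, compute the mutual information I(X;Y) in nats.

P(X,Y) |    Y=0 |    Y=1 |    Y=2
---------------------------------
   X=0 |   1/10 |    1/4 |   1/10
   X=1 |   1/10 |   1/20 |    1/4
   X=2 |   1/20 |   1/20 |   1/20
0.1079 nats

Mutual information: I(X;Y) = H(X) + H(Y) - H(X,Y)

Marginals:
P(X) = (9/20, 2/5, 3/20), H(X) = 1.0104 nats
P(Y) = (1/4, 7/20, 2/5), H(Y) = 1.0805 nats

Joint entropy: H(X,Y) = 1.9831 nats

I(X;Y) = 1.0104 + 1.0805 - 1.9831 = 0.1079 nats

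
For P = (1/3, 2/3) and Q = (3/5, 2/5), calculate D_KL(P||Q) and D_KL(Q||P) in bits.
D_KL(P||Q) = 0.2086, D_KL(Q||P) = 0.2140

KL divergence is not symmetric: D_KL(P||Q) ≠ D_KL(Q||P) in general.

D_KL(P||Q) = 0.2086 bits
D_KL(Q||P) = 0.2140 bits

No, they are not equal!

This asymmetry is why KL divergence is not a true distance metric.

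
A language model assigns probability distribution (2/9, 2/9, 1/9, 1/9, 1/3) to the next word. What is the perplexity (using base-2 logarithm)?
4.5858

Perplexity is 2^H (or exp(H) for natural log).

First, H = -Σ p log p = 2.1972 bits
Perplexity = 2^2.1972 = 4.5858

Interpretation: The model's uncertainty is equivalent to choosing uniformly among 4.6 options.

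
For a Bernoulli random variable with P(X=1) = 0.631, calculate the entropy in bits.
0.9499 bits

The binary entropy function is:
H(p) = -p log(p) - (1-p) log(1-p)

H(0.631) = -0.631 × log_2(0.631) - 0.369 × log_2(0.369)
H(0.631) = 0.9499 bits

Note: Binary entropy is maximized at p=0.5 (H=1 bit) and minimized at p=0 or p=1 (H=0).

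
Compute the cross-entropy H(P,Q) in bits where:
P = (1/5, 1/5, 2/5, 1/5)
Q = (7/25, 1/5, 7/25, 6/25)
1.9781 bits

Cross-entropy: H(P,Q) = -Σ p(x) log q(x)

Alternatively: H(P,Q) = H(P) + D_KL(P||Q)
H(P) = 1.9219 bits
D_KL(P||Q) = 0.0561 bits

H(P,Q) = 1.9219 + 0.0561 = 1.9781 bits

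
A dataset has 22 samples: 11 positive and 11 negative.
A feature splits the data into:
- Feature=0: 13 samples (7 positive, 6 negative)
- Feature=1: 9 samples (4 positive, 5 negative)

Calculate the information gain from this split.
0.0062 bits

Information Gain = H(Y) - H(Y|Feature)

Before split:
P(positive) = 11/22 = 0.5000
H(Y) = 1.0000 bits

After split:
Feature=0: H = 0.9957 bits (weight = 13/22)
Feature=1: H = 0.9911 bits (weight = 9/22)
H(Y|Feature) = (13/22)×0.9957 + (9/22)×0.9911 = 0.9938 bits

Information Gain = 1.0000 - 0.9938 = 0.0062 bits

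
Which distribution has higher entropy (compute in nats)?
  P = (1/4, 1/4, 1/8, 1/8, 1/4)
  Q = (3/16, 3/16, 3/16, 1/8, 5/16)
Q

Computing entropies in nats:
H(P) = 1.5596
H(Q) = 1.5650

Distribution Q has higher entropy.

Intuition: The distribution closer to uniform (more spread out) has higher entropy.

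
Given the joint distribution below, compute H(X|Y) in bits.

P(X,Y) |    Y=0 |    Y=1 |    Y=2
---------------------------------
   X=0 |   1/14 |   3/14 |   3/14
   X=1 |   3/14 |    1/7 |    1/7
0.9253 bits

Using the chain rule: H(X|Y) = H(X,Y) - H(Y)

First, compute H(X,Y) = 2.5027 bits

Marginal P(Y) = (2/7, 5/14, 5/14)
H(Y) = 1.5774 bits

H(X|Y) = H(X,Y) - H(Y) = 2.5027 - 1.5774 = 0.9253 bits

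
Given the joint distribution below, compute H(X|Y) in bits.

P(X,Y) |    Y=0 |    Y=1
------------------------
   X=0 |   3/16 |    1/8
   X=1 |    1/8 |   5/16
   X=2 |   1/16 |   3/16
1.4756 bits

Using the chain rule: H(X|Y) = H(X,Y) - H(Y)

First, compute H(X,Y) = 2.4300 bits

Marginal P(Y) = (3/8, 5/8)
H(Y) = 0.9544 bits

H(X|Y) = H(X,Y) - H(Y) = 2.4300 - 0.9544 = 1.4756 bits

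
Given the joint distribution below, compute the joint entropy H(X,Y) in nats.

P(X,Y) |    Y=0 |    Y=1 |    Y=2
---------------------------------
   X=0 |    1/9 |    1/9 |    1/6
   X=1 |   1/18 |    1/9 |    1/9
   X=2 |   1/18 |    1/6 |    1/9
2.1391 nats

Joint entropy is H(X,Y) = -Σ_{x,y} p(x,y) log p(x,y).

Summing over all non-zero entries:
H(X,Y) = -[1/9·log_e(1/9) + 1/9·log_e(1/9) + 1/6·log_e(1/6) + 1/18·log_e(1/18) + 1/9·log_e(1/9) + 1/9·log_e(1/9) + 1/18·log_e(1/18) + 1/6·log_e(1/6) + 1/9·log_e(1/9)]
H(X,Y) = 2.1391 nats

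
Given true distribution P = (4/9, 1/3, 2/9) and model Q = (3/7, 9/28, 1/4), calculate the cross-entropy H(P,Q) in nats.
1.0630 nats

Cross-entropy: H(P,Q) = -Σ p(x) log q(x)

Alternatively: H(P,Q) = H(P) + D_KL(P||Q)
H(P) = 1.0609 nats
D_KL(P||Q) = 0.0021 nats

H(P,Q) = 1.0609 + 0.0021 = 1.0630 nats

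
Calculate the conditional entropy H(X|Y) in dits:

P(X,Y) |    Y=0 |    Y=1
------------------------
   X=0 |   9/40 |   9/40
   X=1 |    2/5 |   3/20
0.2870 dits

Using the chain rule: H(X|Y) = H(X,Y) - H(Y)

First, compute H(X,Y) = 0.5743 dits

Marginal P(Y) = (5/8, 3/8)
H(Y) = 0.2873 dits

H(X|Y) = H(X,Y) - H(Y) = 0.5743 - 0.2873 = 0.2870 dits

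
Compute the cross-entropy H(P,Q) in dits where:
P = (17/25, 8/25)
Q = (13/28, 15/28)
0.3133 dits

Cross-entropy: H(P,Q) = -Σ p(x) log q(x)

Alternatively: H(P,Q) = H(P) + D_KL(P||Q)
H(P) = 0.2722 dits
D_KL(P||Q) = 0.0411 dits

H(P,Q) = 0.2722 + 0.0411 = 0.3133 dits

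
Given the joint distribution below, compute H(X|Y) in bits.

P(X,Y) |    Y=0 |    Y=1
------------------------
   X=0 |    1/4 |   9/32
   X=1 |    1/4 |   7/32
0.9943 bits

Using the chain rule: H(X|Y) = H(X,Y) - H(Y)

First, compute H(X,Y) = 1.9943 bits

Marginal P(Y) = (1/2, 1/2)
H(Y) = 1.0000 bits

H(X|Y) = H(X,Y) - H(Y) = 1.9943 - 1.0000 = 0.9943 bits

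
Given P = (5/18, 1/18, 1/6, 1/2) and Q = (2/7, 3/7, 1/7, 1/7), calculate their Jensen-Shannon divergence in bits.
0.1941 bits

Jensen-Shannon divergence is:
JSD(P||Q) = 0.5 × D_KL(P||M) + 0.5 × D_KL(Q||M)
where M = 0.5 × (P + Q) is the mixture distribution.

M = 0.5 × (5/18, 1/18, 1/6, 1/2) + 0.5 × (2/7, 3/7, 1/7, 1/7) = (0.281746, 0.242063, 0.154762, 9/28)

D_KL(P||M) = 0.2129 bits
D_KL(Q||M) = 0.1753 bits

JSD(P||Q) = 0.5 × 0.2129 + 0.5 × 0.1753 = 0.1941 bits

Unlike KL divergence, JSD is symmetric and bounded: 0 ≤ JSD ≤ log(2).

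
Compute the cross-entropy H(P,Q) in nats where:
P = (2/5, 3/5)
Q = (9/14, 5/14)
0.7945 nats

Cross-entropy: H(P,Q) = -Σ p(x) log q(x)

Alternatively: H(P,Q) = H(P) + D_KL(P||Q)
H(P) = 0.6730 nats
D_KL(P||Q) = 0.1215 nats

H(P,Q) = 0.6730 + 0.1215 = 0.7945 nats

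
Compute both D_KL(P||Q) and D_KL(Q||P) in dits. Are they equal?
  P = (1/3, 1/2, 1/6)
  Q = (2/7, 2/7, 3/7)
D_KL(P||Q) = 0.0755, D_KL(Q||P) = 0.0872

KL divergence is not symmetric: D_KL(P||Q) ≠ D_KL(Q||P) in general.

D_KL(P||Q) = 0.0755 dits
D_KL(Q||P) = 0.0872 dits

No, they are not equal!

This asymmetry is why KL divergence is not a true distance metric.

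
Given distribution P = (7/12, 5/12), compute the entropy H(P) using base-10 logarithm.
0.2950 dits

Shannon entropy is H(X) = -Σ p(x) log p(x).

For P = (7/12, 5/12):
H = -7/12 × log_10(7/12) -5/12 × log_10(5/12)
H = 0.2950 dits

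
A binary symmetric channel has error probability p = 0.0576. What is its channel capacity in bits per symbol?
0.6822 bits

For a binary symmetric channel (BSC) with error probability p:
Capacity C = 1 - H(p) bits per symbol

where H(p) = -p log₂(p) - (1-p) log₂(1-p) is the binary entropy function.

H(0.0576) = 0.3178 bits
C = 1 - 0.3178 = 0.6822 bits per symbol

This means we can reliably transmit up to 0.6822 bits of information per channel use.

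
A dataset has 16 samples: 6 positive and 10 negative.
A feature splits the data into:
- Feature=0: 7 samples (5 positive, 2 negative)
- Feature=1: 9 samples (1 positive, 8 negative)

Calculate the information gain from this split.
0.2937 bits

Information Gain = H(Y) - H(Y|Feature)

Before split:
P(positive) = 6/16 = 0.3750
H(Y) = 0.9544 bits

After split:
Feature=0: H = 0.8631 bits (weight = 7/16)
Feature=1: H = 0.5033 bits (weight = 9/16)
H(Y|Feature) = (7/16)×0.8631 + (9/16)×0.5033 = 0.6607 bits

Information Gain = 0.9544 - 0.6607 = 0.2937 bits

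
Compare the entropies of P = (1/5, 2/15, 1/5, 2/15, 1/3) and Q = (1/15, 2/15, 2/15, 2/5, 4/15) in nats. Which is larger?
P

Computing entropies in nats:
H(P) = 1.5473
H(Q) = 1.4368

Distribution P has higher entropy.

Intuition: The distribution closer to uniform (more spread out) has higher entropy.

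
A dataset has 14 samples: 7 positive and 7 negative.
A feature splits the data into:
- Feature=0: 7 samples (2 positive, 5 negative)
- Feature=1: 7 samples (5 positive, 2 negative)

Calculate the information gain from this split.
0.1369 bits

Information Gain = H(Y) - H(Y|Feature)

Before split:
P(positive) = 7/14 = 0.5000
H(Y) = 1.0000 bits

After split:
Feature=0: H = 0.8631 bits (weight = 7/14)
Feature=1: H = 0.8631 bits (weight = 7/14)
H(Y|Feature) = (7/14)×0.8631 + (7/14)×0.8631 = 0.8631 bits

Information Gain = 1.0000 - 0.8631 = 0.1369 bits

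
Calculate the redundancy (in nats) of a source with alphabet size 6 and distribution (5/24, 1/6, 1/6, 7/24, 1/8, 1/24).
0.1160 nats

Redundancy measures how far a source is from maximum entropy:
R = H_max - H(X)

Maximum entropy for 6 symbols: H_max = log_e(6) = 1.7918 nats
Actual entropy: H(X) = 1.6758 nats
Redundancy: R = 1.7918 - 1.6758 = 0.1160 nats

This redundancy represents potential for compression: the source could be compressed by 0.1160 nats per symbol.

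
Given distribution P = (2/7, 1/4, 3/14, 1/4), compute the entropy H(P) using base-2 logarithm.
1.9926 bits

Shannon entropy is H(X) = -Σ p(x) log p(x).

For P = (2/7, 1/4, 3/14, 1/4):
H = -2/7 × log_2(2/7) -1/4 × log_2(1/4) -3/14 × log_2(3/14) -1/4 × log_2(1/4)
H = 1.9926 bits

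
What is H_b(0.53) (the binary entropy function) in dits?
0.3002 dits

The binary entropy function is:
H(p) = -p log(p) - (1-p) log(1-p)

H(0.53) = -0.53 × log_10(0.53) - 0.47 × log_10(0.47)
H(0.53) = 0.3002 dits

Note: Binary entropy is maximized at p=0.5 (H=1 bit) and minimized at p=0 or p=1 (H=0).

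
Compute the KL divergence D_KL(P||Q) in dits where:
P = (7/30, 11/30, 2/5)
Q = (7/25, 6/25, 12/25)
0.0173 dits

KL divergence: D_KL(P||Q) = Σ p(x) log(p(x)/q(x))

Computing term by term:
  x=0: 7/30 × log_10[(7/30)/(7/25)] = 7/30 × -0.0792 = -0.0185
  x=1: 11/30 × log_10[(11/30)/(6/25)] = 11/30 × 0.1841 = 0.0675
  x=2: 2/5 × log_10[(2/5)/(12/25)] = 2/5 × -0.0792 = -0.0317

D_KL(P||Q) = 0.0173 dits

Note: KL divergence is always non-negative and equals 0 iff P = Q.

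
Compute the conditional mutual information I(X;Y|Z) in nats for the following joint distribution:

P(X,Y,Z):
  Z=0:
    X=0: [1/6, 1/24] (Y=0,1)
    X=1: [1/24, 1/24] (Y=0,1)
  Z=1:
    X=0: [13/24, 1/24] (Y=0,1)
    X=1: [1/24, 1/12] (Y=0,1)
0.1129 nats

Conditional mutual information: I(X;Y|Z) = H(X|Z) + H(Y|Z) - H(X,Y|Z)

H(Z) = 0.6036
H(X,Z) = 1.1082 → H(X|Z) = 0.5046
H(Y,Z) = 1.1082 → H(Y|Z) = 0.5046
H(X,Y,Z) = 1.4999 → H(X,Y|Z) = 0.8963

I(X;Y|Z) = 0.5046 + 0.5046 - 0.8963 = 0.1129 nats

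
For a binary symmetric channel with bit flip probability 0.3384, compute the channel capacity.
0.0767 bits

For a binary symmetric channel (BSC) with error probability p:
Capacity C = 1 - H(p) bits per symbol

where H(p) = -p log₂(p) - (1-p) log₂(1-p) is the binary entropy function.

H(0.3384) = 0.9233 bits
C = 1 - 0.9233 = 0.0767 bits per symbol

This means we can reliably transmit up to 0.0767 bits of information per channel use.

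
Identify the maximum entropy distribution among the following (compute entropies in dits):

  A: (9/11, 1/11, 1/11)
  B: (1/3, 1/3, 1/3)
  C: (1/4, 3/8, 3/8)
B

For a discrete distribution over n outcomes, entropy is maximized by the uniform distribution.

Computing entropies:
H(A) = 0.2606 dits
H(B) = 0.4771 dits
H(C) = 0.4700 dits

The uniform distribution (where all probabilities equal 1/3) achieves the maximum entropy of log_10(3) = 0.4771 dits.

Distribution B has the highest entropy.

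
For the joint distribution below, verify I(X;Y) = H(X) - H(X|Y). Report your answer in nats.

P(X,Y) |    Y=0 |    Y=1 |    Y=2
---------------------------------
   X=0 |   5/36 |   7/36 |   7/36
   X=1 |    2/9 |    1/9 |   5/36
I(X;Y) = 0.0243 nats

Mutual information has multiple equivalent forms:
- I(X;Y) = H(X) - H(X|Y)
- I(X;Y) = H(Y) - H(Y|X)
- I(X;Y) = H(X) + H(Y) - H(X,Y)

Computing all quantities:
H(X) = 0.6916, H(Y) = 1.0963, H(X,Y) = 1.7636
H(X|Y) = 0.6673, H(Y|X) = 1.0720

Verification:
H(X) - H(X|Y) = 0.6916 - 0.6673 = 0.0243
H(Y) - H(Y|X) = 1.0963 - 1.0720 = 0.0243
H(X) + H(Y) - H(X,Y) = 0.6916 + 1.0963 - 1.7636 = 0.0243

All forms give I(X;Y) = 0.0243 nats. ✓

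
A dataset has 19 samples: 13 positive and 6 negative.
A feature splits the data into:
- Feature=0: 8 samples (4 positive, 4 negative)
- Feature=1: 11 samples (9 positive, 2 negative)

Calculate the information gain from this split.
0.0827 bits

Information Gain = H(Y) - H(Y|Feature)

Before split:
P(positive) = 13/19 = 0.6842
H(Y) = 0.8997 bits

After split:
Feature=0: H = 1.0000 bits (weight = 8/19)
Feature=1: H = 0.6840 bits (weight = 11/19)
H(Y|Feature) = (8/19)×1.0000 + (11/19)×0.6840 = 0.8171 bits

Information Gain = 0.8997 - 0.8171 = 0.0827 bits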